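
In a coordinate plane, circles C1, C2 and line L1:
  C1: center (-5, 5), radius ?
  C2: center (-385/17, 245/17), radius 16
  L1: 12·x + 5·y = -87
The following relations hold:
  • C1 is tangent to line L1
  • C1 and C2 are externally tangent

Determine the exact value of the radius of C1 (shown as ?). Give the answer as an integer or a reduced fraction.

1. [C1‖L1]  r_C1² − 16 = 0  ⇒  r_C1 = 4 (r>0 drops 1)
2. [ext C1·C2]  r_C1² + 32r_C1 − 144 = 0  ⇒  r_C1 = 4 (r>0 drops 1)

4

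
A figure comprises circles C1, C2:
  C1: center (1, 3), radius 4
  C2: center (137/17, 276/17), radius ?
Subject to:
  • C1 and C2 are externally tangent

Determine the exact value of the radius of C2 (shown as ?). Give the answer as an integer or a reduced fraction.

11

1. [ext C1·C2]  r_C2² + 8r_C2 − 209 = 0  ⇒  r_C2 = 11 (r>0 drops 1)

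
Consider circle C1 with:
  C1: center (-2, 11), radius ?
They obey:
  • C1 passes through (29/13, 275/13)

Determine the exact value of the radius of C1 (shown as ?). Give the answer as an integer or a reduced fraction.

11

1. [C1∋P]  r_C1² − 121 = 0  ⇒  r_C1 = 11 (r>0 drops 1)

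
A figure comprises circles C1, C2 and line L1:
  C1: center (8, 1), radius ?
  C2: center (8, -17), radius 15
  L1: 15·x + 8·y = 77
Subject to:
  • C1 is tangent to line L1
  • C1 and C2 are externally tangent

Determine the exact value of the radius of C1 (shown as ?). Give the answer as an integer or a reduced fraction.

3

1. [C1‖L1]  r_C1² − 9 = 0  ⇒  r_C1 = 3 (r>0 drops 1)
2. [ext C1·C2]  r_C1² + 30r_C1 − 99 = 0  ⇒  r_C1 = 3 (r>0 drops 1)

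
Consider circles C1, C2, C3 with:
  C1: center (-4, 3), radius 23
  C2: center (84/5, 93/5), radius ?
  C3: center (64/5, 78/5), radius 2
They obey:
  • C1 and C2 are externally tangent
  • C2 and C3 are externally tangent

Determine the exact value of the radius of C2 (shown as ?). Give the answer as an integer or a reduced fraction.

3

1. [ext C1·C2]  r_C2² + 46r_C2 − 147 = 0  ⇒  r_C2 = 3 (r>0 drops 1)
2. [ext C2·C3]  r_C2² + 4r_C2 − 21 = 0  ⇒  r_C2 = 3 (r>0 drops 1)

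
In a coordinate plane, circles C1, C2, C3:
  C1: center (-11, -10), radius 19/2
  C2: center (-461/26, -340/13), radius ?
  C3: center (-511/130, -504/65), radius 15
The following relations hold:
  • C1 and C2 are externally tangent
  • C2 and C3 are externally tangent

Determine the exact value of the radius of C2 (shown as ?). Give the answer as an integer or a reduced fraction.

8

1. [ext C1·C2]  r_C2² + 19r_C2 − 216 = 0  ⇒  r_C2 = 8 (r>0 drops 1)
2. [ext C2·C3]  r_C2² + 30r_C2 − 304 = 0  ⇒  r_C2 = 8 (r>0 drops 1)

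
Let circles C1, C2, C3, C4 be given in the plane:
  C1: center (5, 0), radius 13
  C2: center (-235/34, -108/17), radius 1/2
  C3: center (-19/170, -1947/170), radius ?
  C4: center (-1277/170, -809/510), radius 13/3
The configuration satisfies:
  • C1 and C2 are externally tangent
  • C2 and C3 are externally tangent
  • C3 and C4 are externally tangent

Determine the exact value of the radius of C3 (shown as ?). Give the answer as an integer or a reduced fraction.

8

1. [ext C2·C3]  r_C3² + 1r_C3 − 72 = 0  ⇒  r_C3 = 8 (r>0 drops 1)
2. [ext C3·C4]  r_C3² + (26/3)r_C3 − 400/3 = 0  ⇒  r_C3 = 8 (r>0 drops 1)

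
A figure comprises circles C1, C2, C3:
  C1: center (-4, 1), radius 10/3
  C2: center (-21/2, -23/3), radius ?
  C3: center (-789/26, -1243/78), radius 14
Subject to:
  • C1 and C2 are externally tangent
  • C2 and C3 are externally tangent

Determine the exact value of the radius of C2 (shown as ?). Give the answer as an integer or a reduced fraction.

15/2

1. [ext C1·C2]  r_C2² + (20/3)r_C2 − 425/4 = 0  ⇒  r_C2 = 15/2 (r>0 drops 1)
2. [ext C2·C3]  r_C2² + 28r_C2 − 1065/4 = 0  ⇒  r_C2 = 15/2 (r>0 drops 1)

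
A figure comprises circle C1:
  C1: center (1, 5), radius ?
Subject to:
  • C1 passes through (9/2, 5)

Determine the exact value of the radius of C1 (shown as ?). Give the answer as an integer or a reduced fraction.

1. [C1∋P]  r_C1² − 49/4 = 0  ⇒  r_C1 = 7/2 (r>0 drops 1)

7/2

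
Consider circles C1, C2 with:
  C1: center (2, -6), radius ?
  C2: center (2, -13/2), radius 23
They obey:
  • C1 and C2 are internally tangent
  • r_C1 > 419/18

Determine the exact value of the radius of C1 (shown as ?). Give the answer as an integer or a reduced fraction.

1. [int C1,C2]  r_C1² − 46r_C1 + 2115/4 = 0  ⇒  r_C1 = 45/2 or 47/2
2. given r_C1 > 419/18: keep 47/2

47/2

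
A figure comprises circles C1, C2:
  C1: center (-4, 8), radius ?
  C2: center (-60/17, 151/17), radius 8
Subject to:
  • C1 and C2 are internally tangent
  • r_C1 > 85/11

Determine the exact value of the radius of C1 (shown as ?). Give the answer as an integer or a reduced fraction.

9

1. [int C1,C2]  r_C1² − 16r_C1 + 63 = 0  ⇒  r_C1 = 7 or 9
2. given r_C1 > 85/11: keep 9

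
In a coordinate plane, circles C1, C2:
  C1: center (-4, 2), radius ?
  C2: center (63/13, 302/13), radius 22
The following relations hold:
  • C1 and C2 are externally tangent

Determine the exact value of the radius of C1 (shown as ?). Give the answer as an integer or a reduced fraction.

1

1. [ext C1·C2]  r_C1² + 44r_C1 − 45 = 0  ⇒  r_C1 = 1 (r>0 drops 1)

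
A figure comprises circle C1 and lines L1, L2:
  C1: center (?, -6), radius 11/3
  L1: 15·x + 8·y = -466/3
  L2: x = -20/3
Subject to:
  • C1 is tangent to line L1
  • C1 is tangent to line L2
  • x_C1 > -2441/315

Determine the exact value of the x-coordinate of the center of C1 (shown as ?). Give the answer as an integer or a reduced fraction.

-3

1. [C1‖L1]  x_C1² + (644/45)x_C1 + 509/15 = 0  ⇒  x_C1 = -509/45 or -3
2. [C1‖L2]  x_C1² + (40/3)x_C1 + 31 = 0  ⇒  x_C1 = -31/3 or -3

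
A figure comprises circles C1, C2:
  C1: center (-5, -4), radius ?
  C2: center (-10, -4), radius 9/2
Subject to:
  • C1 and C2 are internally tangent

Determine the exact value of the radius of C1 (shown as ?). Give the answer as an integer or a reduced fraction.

19/2

1. [int C1,C2]  r_C1² − 9r_C1 − 19/4 = 0  ⇒  r_C1 = 19/2 (r>0 drops 1)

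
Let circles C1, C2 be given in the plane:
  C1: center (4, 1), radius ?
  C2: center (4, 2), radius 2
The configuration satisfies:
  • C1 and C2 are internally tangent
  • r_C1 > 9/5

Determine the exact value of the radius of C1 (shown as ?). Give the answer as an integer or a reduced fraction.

1. [int C1,C2]  r_C1² − 4r_C1 + 3 = 0  ⇒  r_C1 = 1 or 3
2. given r_C1 > 9/5: keep 3

3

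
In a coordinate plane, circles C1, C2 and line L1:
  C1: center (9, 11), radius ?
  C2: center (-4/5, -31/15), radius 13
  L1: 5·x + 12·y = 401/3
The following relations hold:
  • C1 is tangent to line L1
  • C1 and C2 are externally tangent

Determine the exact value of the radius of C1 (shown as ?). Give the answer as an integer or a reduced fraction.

10/3

1. [C1‖L1]  r_C1² − 100/9 = 0  ⇒  r_C1 = 10/3 (r>0 drops 1)
2. [ext C1·C2]  r_C1² + 26r_C1 − 880/9 = 0  ⇒  r_C1 = 10/3 (r>0 drops 1)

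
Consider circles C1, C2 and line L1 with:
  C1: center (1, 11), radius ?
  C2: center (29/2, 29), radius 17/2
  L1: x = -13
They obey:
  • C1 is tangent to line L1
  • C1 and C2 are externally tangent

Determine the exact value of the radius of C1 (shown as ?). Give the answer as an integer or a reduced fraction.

1. [C1‖L1]  r_C1² − 196 = 0  ⇒  r_C1 = 14 (r>0 drops 1)
2. [ext C1·C2]  r_C1² + 17r_C1 − 434 = 0  ⇒  r_C1 = 14 (r>0 drops 1)

14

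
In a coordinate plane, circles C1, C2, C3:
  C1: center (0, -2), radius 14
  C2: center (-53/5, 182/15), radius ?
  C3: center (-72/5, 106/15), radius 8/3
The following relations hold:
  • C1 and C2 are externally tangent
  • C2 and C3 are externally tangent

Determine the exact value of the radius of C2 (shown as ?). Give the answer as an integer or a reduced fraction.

1. [ext C1·C2]  r_C2² + 28r_C2 − 1045/9 = 0  ⇒  r_C2 = 11/3 (r>0 drops 1)
2. [ext C2·C3]  r_C2² + (16/3)r_C2 − 33 = 0  ⇒  r_C2 = 11/3 (r>0 drops 1)

11/3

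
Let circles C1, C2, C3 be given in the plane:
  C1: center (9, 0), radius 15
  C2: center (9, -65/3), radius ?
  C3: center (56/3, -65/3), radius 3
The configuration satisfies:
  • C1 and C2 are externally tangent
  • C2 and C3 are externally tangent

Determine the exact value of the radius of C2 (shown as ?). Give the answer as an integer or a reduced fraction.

20/3

1. [ext C1·C2]  r_C2² + 30r_C2 − 2200/9 = 0  ⇒  r_C2 = 20/3 (r>0 drops 1)
2. [ext C2·C3]  r_C2² + 6r_C2 − 760/9 = 0  ⇒  r_C2 = 20/3 (r>0 drops 1)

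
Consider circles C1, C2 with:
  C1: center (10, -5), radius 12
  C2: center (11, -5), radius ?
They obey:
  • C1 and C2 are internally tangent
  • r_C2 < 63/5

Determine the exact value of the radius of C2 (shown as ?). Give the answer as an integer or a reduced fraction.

11

1. [int C1,C2]  r_C2² − 24r_C2 + 143 = 0  ⇒  r_C2 = 11 or 13
2. given r_C2 < 63/5: keep 11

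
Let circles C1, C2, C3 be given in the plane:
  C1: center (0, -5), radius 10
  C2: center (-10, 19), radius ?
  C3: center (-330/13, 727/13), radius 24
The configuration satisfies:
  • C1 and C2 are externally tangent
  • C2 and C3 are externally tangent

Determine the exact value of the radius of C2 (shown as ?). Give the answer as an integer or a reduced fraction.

16

1. [ext C1·C2]  r_C2² + 20r_C2 − 576 = 0  ⇒  r_C2 = 16 (r>0 drops 1)
2. [ext C2·C3]  r_C2² + 48r_C2 − 1024 = 0  ⇒  r_C2 = 16 (r>0 drops 1)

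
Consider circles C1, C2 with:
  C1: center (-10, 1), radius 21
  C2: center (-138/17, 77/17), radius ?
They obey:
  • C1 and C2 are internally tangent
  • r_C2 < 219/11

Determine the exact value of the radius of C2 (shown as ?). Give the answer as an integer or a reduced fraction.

1. [int C1,C2]  r_C2² − 42r_C2 + 425 = 0  ⇒  r_C2 = 17 or 25
2. given r_C2 < 219/11: keep 17

17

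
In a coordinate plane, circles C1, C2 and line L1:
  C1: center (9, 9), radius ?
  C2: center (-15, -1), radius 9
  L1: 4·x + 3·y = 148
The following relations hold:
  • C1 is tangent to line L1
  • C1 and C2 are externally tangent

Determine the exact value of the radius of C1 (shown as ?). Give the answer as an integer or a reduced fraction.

1. [C1‖L1]  r_C1² − 289 = 0  ⇒  r_C1 = 17 (r>0 drops 1)
2. [ext C1·C2]  r_C1² + 18r_C1 − 595 = 0  ⇒  r_C1 = 17 (r>0 drops 1)

17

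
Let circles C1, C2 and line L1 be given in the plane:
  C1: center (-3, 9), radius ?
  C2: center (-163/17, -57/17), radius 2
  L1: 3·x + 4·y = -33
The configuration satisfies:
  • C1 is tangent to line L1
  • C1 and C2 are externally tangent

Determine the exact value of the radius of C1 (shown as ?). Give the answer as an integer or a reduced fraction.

1. [C1‖L1]  r_C1² − 144 = 0  ⇒  r_C1 = 12 (r>0 drops 1)
2. [ext C1·C2]  r_C1² + 4r_C1 − 192 = 0  ⇒  r_C1 = 12 (r>0 drops 1)

12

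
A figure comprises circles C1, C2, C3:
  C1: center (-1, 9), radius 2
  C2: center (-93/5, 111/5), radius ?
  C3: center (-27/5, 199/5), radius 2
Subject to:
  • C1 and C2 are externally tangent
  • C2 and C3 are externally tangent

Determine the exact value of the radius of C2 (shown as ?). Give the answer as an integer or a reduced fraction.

20

1. [ext C1·C2]  r_C2² + 4r_C2 − 480 = 0  ⇒  r_C2 = 20 (r>0 drops 1)
2. [ext C2·C3]  r_C2² + 4r_C2 − 480 = 0  ⇒  r_C2 = 20 (r>0 drops 1)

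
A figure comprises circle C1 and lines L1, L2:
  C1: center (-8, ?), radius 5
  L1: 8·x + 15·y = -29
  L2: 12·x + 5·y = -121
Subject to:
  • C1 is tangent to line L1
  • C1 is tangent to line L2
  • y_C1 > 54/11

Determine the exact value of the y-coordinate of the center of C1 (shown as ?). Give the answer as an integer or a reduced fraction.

8

1. [C1‖L1]  y_C1² − (14/3)y_C1 − 80/3 = 0  ⇒  y_C1 = -10/3 or 8
2. [C1‖L2]  y_C1² + 10y_C1 − 144 = 0  ⇒  y_C1 = -18 or 8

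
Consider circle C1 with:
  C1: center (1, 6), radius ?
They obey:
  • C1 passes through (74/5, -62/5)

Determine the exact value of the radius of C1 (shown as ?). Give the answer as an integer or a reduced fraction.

23

1. [C1∋P]  r_C1² − 529 = 0  ⇒  r_C1 = 23 (r>0 drops 1)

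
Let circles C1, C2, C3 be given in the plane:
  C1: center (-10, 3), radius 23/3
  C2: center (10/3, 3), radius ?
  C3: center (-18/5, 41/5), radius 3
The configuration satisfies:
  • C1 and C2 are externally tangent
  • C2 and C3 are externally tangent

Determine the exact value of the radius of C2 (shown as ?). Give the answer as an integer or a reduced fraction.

1. [ext C1·C2]  r_C2² + (46/3)r_C2 − 119 = 0  ⇒  r_C2 = 17/3 (r>0 drops 1)
2. [ext C2·C3]  r_C2² + 6r_C2 − 595/9 = 0  ⇒  r_C2 = 17/3 (r>0 drops 1)

17/3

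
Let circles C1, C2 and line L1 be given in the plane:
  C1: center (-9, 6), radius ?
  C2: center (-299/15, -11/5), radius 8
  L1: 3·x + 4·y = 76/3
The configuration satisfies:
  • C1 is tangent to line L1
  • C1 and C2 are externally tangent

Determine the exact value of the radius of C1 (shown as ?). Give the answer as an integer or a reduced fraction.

1. [C1‖L1]  r_C1² − 289/9 = 0  ⇒  r_C1 = 17/3 (r>0 drops 1)
2. [ext C1·C2]  r_C1² + 16r_C1 − 1105/9 = 0  ⇒  r_C1 = 17/3 (r>0 drops 1)

17/3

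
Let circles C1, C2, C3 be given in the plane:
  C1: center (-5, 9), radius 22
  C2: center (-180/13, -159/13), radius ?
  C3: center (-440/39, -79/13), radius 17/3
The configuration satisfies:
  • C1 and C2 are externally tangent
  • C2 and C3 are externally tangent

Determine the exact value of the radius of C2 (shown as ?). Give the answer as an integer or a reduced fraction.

1

1. [ext C1·C2]  r_C2² + 44r_C2 − 45 = 0  ⇒  r_C2 = 1 (r>0 drops 1)
2. [ext C2·C3]  r_C2² + (34/3)r_C2 − 37/3 = 0  ⇒  r_C2 = 1 (r>0 drops 1)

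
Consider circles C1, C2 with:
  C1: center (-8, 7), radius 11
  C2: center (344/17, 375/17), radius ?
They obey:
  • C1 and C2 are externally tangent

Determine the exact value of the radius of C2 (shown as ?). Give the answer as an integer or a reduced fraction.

1. [ext C1·C2]  r_C2² + 22r_C2 − 903 = 0  ⇒  r_C2 = 21 (r>0 drops 1)

21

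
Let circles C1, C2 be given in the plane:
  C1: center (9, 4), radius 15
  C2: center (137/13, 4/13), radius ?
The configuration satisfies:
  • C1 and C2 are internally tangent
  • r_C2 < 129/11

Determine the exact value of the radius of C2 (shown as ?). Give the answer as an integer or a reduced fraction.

11

1. [int C1,C2]  r_C2² − 30r_C2 + 209 = 0  ⇒  r_C2 = 11 or 19
2. given r_C2 < 129/11: keep 11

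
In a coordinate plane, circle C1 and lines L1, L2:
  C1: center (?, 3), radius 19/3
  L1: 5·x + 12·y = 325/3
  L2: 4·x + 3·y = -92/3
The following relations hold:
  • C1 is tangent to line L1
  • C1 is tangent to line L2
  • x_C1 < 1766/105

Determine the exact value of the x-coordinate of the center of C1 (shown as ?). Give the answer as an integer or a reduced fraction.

1. [C1‖L1]  x_C1² − (434/15)x_C1 − 928/15 = 0  ⇒  x_C1 = -2 or 464/15
2. [C1‖L2]  x_C1² + (119/6)x_C1 + 107/3 = 0  ⇒  x_C1 = -107/6 or -2

-2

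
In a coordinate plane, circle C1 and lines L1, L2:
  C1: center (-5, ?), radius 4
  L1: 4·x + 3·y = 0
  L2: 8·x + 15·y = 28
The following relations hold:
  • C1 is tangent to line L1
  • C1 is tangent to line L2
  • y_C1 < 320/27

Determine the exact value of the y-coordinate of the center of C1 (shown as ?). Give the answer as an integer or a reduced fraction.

0

1. [C1‖L1]  y_C1² − (40/3)y_C1 = 0  ⇒  y_C1 = 0 or 40/3
2. [C1‖L2]  y_C1² − (136/15)y_C1 = 0  ⇒  y_C1 = 0 or 136/15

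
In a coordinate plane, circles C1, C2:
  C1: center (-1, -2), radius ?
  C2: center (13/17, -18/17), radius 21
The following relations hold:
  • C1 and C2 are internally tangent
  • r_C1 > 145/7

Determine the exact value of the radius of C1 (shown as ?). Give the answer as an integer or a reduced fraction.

23

1. [int C1,C2]  r_C1² − 42r_C1 + 437 = 0  ⇒  r_C1 = 19 or 23
2. given r_C1 > 145/7: keep 23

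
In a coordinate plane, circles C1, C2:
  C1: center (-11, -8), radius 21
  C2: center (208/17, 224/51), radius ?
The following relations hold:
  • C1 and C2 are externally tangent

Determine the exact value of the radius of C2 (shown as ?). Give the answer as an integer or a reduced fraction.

1. [ext C1·C2]  r_C2² + 42r_C2 − 2272/9 = 0  ⇒  r_C2 = 16/3 (r>0 drops 1)

16/3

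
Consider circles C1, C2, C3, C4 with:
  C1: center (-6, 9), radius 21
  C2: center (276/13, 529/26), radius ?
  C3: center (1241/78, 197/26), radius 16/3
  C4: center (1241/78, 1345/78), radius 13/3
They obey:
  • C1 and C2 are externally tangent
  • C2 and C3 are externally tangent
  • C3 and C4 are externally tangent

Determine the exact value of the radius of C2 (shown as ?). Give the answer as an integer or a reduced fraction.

1. [ext C1·C2]  r_C2² + 42r_C2 − 1717/4 = 0  ⇒  r_C2 = 17/2 (r>0 drops 1)
2. [ext C2·C3]  r_C2² + (32/3)r_C2 − 1955/12 = 0  ⇒  r_C2 = 17/2 (r>0 drops 1)

17/2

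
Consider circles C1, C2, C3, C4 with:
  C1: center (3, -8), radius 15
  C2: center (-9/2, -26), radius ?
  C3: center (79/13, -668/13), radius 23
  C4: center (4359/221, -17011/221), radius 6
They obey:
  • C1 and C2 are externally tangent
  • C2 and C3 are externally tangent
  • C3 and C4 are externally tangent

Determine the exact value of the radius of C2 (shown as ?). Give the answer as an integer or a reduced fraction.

1. [ext C1·C2]  r_C2² + 30r_C2 − 621/4 = 0  ⇒  r_C2 = 9/2 (r>0 drops 1)
2. [ext C2·C3]  r_C2² + 46r_C2 − 909/4 = 0  ⇒  r_C2 = 9/2 (r>0 drops 1)

9/2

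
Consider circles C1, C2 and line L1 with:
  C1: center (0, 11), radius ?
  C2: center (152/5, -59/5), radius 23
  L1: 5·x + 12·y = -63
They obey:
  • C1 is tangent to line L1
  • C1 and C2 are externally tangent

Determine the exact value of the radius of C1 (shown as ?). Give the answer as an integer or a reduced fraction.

1. [C1‖L1]  r_C1² − 225 = 0  ⇒  r_C1 = 15 (r>0 drops 1)
2. [ext C1·C2]  r_C1² + 46r_C1 − 915 = 0  ⇒  r_C1 = 15 (r>0 drops 1)

15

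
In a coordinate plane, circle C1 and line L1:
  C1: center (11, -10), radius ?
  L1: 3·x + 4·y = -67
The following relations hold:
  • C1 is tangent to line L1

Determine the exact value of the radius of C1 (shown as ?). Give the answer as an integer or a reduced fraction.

12

1. [C1‖L1]  r_C1² − 144 = 0  ⇒  r_C1 = 12 (r>0 drops 1)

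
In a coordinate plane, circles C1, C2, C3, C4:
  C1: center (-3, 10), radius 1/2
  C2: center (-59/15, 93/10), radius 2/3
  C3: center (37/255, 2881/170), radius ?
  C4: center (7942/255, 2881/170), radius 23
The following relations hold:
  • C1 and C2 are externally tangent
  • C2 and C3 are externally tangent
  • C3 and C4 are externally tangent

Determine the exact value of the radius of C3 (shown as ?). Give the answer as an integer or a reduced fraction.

8

1. [ext C2·C3]  r_C3² + (4/3)r_C3 − 224/3 = 0  ⇒  r_C3 = 8 (r>0 drops 1)
2. [ext C3·C4]  r_C3² + 46r_C3 − 432 = 0  ⇒  r_C3 = 8 (r>0 drops 1)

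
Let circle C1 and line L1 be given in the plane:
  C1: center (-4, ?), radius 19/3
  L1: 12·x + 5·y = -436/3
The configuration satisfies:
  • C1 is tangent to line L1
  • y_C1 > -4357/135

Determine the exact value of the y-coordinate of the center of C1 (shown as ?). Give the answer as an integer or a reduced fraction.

-3

1. [C1‖L1]  y_C1² + (584/15)y_C1 + 539/5 = 0  ⇒  y_C1 = -539/15 or -3
2. given y_C1 > -4357/135: keep -3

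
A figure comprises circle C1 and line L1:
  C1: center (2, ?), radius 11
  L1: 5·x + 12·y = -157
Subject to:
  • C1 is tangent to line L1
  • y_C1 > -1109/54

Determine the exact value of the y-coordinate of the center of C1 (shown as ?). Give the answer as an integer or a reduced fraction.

-2

1. [C1‖L1]  y_C1² + (167/6)y_C1 + 155/3 = 0  ⇒  y_C1 = -155/6 or -2
2. given y_C1 > -1109/54: keep -2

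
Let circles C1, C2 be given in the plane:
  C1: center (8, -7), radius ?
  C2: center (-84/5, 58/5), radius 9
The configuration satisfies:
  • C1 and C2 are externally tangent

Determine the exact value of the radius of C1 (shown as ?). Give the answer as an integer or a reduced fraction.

22

1. [ext C1·C2]  r_C1² + 18r_C1 − 880 = 0  ⇒  r_C1 = 22 (r>0 drops 1)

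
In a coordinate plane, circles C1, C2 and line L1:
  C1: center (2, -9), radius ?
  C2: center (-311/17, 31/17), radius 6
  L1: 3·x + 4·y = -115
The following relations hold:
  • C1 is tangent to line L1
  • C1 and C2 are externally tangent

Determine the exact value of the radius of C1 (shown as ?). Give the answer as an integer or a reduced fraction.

17

1. [C1‖L1]  r_C1² − 289 = 0  ⇒  r_C1 = 17 (r>0 drops 1)
2. [ext C1·C2]  r_C1² + 12r_C1 − 493 = 0  ⇒  r_C1 = 17 (r>0 drops 1)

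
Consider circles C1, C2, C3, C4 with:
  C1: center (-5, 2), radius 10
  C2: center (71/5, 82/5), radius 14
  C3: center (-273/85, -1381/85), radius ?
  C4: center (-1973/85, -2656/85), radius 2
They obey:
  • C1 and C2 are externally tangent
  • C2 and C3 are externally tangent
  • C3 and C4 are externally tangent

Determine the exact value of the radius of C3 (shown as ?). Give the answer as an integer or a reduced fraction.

23

1. [ext C2·C3]  r_C3² + 28r_C3 − 1173 = 0  ⇒  r_C3 = 23 (r>0 drops 1)
2. [ext C3·C4]  r_C3² + 4r_C3 − 621 = 0  ⇒  r_C3 = 23 (r>0 drops 1)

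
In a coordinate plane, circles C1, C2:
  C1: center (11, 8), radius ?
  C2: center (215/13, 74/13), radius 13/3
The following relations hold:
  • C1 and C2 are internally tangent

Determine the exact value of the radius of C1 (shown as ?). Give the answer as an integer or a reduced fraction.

1. [int C1,C2]  r_C1² − (26/3)r_C1 − 155/9 = 0  ⇒  r_C1 = 31/3 (r>0 drops 1)

31/3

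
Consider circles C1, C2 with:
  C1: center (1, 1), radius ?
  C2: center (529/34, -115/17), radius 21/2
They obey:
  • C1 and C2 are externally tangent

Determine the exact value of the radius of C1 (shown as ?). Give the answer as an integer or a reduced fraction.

6

1. [ext C1·C2]  r_C1² + 21r_C1 − 162 = 0  ⇒  r_C1 = 6 (r>0 drops 1)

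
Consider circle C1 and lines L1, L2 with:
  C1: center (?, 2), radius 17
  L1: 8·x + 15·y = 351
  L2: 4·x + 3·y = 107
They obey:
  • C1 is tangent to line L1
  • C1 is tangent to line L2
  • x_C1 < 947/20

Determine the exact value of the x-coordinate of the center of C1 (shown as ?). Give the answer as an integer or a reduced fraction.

4

1. [C1‖L1]  x_C1² − (321/4)x_C1 + 305 = 0  ⇒  x_C1 = 4 or 305/4
2. [C1‖L2]  x_C1² − (101/2)x_C1 + 186 = 0  ⇒  x_C1 = 4 or 93/2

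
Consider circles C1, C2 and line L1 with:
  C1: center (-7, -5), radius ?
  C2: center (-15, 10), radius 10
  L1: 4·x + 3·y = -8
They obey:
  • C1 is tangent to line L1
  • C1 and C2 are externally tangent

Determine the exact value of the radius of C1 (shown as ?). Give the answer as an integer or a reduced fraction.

1. [C1‖L1]  r_C1² − 49 = 0  ⇒  r_C1 = 7 (r>0 drops 1)
2. [ext C1·C2]  r_C1² + 20r_C1 − 189 = 0  ⇒  r_C1 = 7 (r>0 drops 1)

7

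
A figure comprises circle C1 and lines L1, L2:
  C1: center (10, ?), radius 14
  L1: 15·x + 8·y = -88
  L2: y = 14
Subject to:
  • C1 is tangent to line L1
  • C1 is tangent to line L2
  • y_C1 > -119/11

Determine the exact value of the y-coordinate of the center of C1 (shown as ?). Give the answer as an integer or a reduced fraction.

0

1. [C1‖L1]  y_C1² + (119/2)y_C1 = 0  ⇒  y_C1 = -119/2 or 0
2. [C1‖L2]  y_C1² − 28y_C1 = 0  ⇒  y_C1 = 0 or 28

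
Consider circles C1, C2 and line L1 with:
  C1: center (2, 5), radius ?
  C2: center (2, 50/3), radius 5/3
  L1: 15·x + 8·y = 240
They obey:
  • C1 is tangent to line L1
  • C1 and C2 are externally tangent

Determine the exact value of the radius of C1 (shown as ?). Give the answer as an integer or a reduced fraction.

1. [C1‖L1]  r_C1² − 100 = 0  ⇒  r_C1 = 10 (r>0 drops 1)
2. [ext C1·C2]  r_C1² + (10/3)r_C1 − 400/3 = 0  ⇒  r_C1 = 10 (r>0 drops 1)

10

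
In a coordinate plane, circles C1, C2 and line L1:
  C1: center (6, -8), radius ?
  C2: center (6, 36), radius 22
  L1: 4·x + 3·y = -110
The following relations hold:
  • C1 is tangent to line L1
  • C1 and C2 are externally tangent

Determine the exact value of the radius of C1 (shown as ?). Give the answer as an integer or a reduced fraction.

22

1. [C1‖L1]  r_C1² − 484 = 0  ⇒  r_C1 = 22 (r>0 drops 1)
2. [ext C1·C2]  r_C1² + 44r_C1 − 1452 = 0  ⇒  r_C1 = 22 (r>0 drops 1)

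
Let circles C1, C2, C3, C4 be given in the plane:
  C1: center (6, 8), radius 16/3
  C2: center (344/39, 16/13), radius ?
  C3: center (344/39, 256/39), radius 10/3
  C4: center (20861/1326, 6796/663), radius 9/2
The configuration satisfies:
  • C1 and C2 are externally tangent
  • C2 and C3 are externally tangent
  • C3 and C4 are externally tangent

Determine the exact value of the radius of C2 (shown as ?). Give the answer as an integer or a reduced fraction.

2

1. [ext C1·C2]  r_C2² + (32/3)r_C2 − 76/3 = 0  ⇒  r_C2 = 2 (r>0 drops 1)
2. [ext C2·C3]  r_C2² + (20/3)r_C2 − 52/3 = 0  ⇒  r_C2 = 2 (r>0 drops 1)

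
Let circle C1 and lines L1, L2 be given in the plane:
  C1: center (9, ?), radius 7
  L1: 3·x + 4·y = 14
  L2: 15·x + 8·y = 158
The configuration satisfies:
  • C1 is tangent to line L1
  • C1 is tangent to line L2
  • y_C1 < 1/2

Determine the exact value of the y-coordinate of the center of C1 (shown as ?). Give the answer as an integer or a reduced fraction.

-12

1. [C1‖L1]  y_C1² + (13/2)y_C1 − 66 = 0  ⇒  y_C1 = -12 or 11/2
2. [C1‖L2]  y_C1² − (23/4)y_C1 − 213 = 0  ⇒  y_C1 = -12 or 71/4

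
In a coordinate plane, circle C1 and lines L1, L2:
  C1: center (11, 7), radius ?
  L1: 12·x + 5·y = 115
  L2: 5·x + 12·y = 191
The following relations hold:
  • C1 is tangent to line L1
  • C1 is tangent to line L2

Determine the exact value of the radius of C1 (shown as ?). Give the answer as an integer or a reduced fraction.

1. [C1‖L1]  r_C1² − 16 = 0  ⇒  r_C1 = 4 (r>0 drops 1)
2. [C1‖L2]  r_C1² − 16 = 0  ⇒  r_C1 = 4 (r>0 drops 1)

4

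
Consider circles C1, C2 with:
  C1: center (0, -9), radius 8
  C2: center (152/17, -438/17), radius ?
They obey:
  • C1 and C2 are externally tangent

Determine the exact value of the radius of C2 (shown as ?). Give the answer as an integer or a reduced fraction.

1. [ext C1·C2]  r_C2² + 16r_C2 − 297 = 0  ⇒  r_C2 = 11 (r>0 drops 1)

11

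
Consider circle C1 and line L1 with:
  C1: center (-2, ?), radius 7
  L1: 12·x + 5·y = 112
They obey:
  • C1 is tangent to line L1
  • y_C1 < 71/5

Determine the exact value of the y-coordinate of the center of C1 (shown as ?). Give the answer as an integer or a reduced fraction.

9

1. [C1‖L1]  y_C1² − (272/5)y_C1 + 2043/5 = 0  ⇒  y_C1 = 9 or 227/5
2. given y_C1 < 71/5: keep 9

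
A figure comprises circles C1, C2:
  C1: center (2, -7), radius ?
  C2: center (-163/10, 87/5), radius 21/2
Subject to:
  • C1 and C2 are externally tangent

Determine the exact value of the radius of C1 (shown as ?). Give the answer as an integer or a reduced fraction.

20

1. [ext C1·C2]  r_C1² + 21r_C1 − 820 = 0  ⇒  r_C1 = 20 (r>0 drops 1)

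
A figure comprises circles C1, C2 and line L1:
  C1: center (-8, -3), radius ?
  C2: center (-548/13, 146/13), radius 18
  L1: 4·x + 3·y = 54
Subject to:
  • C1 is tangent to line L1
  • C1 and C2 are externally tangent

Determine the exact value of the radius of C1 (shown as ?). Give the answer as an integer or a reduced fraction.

19

1. [C1‖L1]  r_C1² − 361 = 0  ⇒  r_C1 = 19 (r>0 drops 1)
2. [ext C1·C2]  r_C1² + 36r_C1 − 1045 = 0  ⇒  r_C1 = 19 (r>0 drops 1)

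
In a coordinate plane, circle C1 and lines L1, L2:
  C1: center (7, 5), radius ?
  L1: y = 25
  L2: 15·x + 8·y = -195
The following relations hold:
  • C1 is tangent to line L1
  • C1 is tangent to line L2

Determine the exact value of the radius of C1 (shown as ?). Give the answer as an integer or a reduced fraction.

20

1. [C1‖L1]  r_C1² − 400 = 0  ⇒  r_C1 = 20 (r>0 drops 1)
2. [C1‖L2]  r_C1² − 400 = 0  ⇒  r_C1 = 20 (r>0 drops 1)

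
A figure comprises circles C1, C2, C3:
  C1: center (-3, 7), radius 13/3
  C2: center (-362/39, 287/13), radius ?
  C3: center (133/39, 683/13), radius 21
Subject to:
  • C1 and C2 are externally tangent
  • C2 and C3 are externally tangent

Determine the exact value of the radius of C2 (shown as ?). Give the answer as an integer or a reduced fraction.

1. [ext C1·C2]  r_C2² + (26/3)r_C2 − 248 = 0  ⇒  r_C2 = 12 (r>0 drops 1)
2. [ext C2·C3]  r_C2² + 42r_C2 − 648 = 0  ⇒  r_C2 = 12 (r>0 drops 1)

12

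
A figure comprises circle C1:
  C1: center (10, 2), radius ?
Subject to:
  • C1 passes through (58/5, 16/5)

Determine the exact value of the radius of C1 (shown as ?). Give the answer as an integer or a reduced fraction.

2

1. [C1∋P]  r_C1² − 4 = 0  ⇒  r_C1 = 2 (r>0 drops 1)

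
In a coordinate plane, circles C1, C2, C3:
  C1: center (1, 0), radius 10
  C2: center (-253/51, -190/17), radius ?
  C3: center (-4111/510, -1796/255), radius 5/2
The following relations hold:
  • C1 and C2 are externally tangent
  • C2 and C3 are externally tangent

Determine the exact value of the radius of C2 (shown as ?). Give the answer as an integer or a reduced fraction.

1. [ext C1·C2]  r_C2² + 20r_C2 − 544/9 = 0  ⇒  r_C2 = 8/3 (r>0 drops 1)
2. [ext C2·C3]  r_C2² + 5r_C2 − 184/9 = 0  ⇒  r_C2 = 8/3 (r>0 drops 1)

8/3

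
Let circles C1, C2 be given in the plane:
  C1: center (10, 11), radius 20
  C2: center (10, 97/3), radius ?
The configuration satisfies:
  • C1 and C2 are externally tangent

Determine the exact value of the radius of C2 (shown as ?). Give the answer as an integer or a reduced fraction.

4/3

1. [ext C1·C2]  r_C2² + 40r_C2 − 496/9 = 0  ⇒  r_C2 = 4/3 (r>0 drops 1)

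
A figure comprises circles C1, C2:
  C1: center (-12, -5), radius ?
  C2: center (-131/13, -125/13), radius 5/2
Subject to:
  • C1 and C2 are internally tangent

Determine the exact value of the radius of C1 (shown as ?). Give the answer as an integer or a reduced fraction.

1. [int C1,C2]  r_C1² − 5r_C1 − 75/4 = 0  ⇒  r_C1 = 15/2 (r>0 drops 1)

15/2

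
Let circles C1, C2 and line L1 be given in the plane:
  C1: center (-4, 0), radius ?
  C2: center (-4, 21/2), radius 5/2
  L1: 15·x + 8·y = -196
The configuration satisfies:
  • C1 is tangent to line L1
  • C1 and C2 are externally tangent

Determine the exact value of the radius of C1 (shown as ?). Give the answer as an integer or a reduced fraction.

8

1. [C1‖L1]  r_C1² − 64 = 0  ⇒  r_C1 = 8 (r>0 drops 1)
2. [ext C1·C2]  r_C1² + 5r_C1 − 104 = 0  ⇒  r_C1 = 8 (r>0 drops 1)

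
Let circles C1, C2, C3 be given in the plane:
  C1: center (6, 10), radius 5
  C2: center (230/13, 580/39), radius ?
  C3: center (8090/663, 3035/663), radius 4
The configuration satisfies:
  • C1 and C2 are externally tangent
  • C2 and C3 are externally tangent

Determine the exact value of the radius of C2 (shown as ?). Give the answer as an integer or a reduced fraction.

1. [ext C1·C2]  r_C2² + 10r_C2 − 1219/9 = 0  ⇒  r_C2 = 23/3 (r>0 drops 1)
2. [ext C2·C3]  r_C2² + 8r_C2 − 1081/9 = 0  ⇒  r_C2 = 23/3 (r>0 drops 1)

23/3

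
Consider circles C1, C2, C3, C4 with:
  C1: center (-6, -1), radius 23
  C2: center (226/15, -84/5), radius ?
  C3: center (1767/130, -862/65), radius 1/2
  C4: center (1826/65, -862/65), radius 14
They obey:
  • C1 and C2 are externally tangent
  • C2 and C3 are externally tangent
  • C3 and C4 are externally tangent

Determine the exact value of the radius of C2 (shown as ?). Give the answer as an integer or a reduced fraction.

10/3

1. [ext C1·C2]  r_C2² + 46r_C2 − 1480/9 = 0  ⇒  r_C2 = 10/3 (r>0 drops 1)
2. [ext C2·C3]  r_C2² + 1r_C2 − 130/9 = 0  ⇒  r_C2 = 10/3 (r>0 drops 1)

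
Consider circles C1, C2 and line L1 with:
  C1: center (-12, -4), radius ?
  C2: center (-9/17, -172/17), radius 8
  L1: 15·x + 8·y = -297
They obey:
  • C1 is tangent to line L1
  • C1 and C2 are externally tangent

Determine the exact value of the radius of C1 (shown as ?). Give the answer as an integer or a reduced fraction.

1. [C1‖L1]  r_C1² − 25 = 0  ⇒  r_C1 = 5 (r>0 drops 1)
2. [ext C1·C2]  r_C1² + 16r_C1 − 105 = 0  ⇒  r_C1 = 5 (r>0 drops 1)

5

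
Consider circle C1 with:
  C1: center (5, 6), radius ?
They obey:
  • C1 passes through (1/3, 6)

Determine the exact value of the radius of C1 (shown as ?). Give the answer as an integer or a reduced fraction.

1. [C1∋P]  r_C1² − 196/9 = 0  ⇒  r_C1 = 14/3 (r>0 drops 1)

14/3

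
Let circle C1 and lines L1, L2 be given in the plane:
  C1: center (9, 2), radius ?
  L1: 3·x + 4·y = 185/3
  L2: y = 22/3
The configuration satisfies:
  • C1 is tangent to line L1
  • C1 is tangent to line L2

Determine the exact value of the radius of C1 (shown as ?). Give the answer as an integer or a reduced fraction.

16/3

1. [C1‖L1]  r_C1² − 256/9 = 0  ⇒  r_C1 = 16/3 (r>0 drops 1)
2. [C1‖L2]  r_C1² − 256/9 = 0  ⇒  r_C1 = 16/3 (r>0 drops 1)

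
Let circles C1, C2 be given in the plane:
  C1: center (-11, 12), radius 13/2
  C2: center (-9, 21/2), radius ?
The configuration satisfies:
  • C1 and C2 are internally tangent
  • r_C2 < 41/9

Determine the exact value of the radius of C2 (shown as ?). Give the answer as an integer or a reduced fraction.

4

1. [int C1,C2]  r_C2² − 13r_C2 + 36 = 0  ⇒  r_C2 = 4 or 9
2. given r_C2 < 41/9: keep 4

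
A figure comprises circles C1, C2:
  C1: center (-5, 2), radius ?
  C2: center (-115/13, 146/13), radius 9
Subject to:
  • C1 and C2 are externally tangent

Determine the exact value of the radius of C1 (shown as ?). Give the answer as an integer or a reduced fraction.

1. [ext C1·C2]  r_C1² + 18r_C1 − 19 = 0  ⇒  r_C1 = 1 (r>0 drops 1)

1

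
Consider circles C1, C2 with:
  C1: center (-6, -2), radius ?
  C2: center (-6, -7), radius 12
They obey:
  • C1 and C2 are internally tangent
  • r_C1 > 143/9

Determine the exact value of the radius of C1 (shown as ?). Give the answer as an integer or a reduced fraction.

17

1. [int C1,C2]  r_C1² − 24r_C1 + 119 = 0  ⇒  r_C1 = 7 or 17
2. given r_C1 > 143/9: keep 17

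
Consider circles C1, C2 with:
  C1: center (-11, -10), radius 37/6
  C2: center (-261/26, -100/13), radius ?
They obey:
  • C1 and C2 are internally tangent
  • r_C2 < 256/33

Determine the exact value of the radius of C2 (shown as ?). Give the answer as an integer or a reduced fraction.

1. [int C1,C2]  r_C2² − (37/3)r_C2 + 286/9 = 0  ⇒  r_C2 = 11/3 or 26/3
2. given r_C2 < 256/33: keep 11/3

11/3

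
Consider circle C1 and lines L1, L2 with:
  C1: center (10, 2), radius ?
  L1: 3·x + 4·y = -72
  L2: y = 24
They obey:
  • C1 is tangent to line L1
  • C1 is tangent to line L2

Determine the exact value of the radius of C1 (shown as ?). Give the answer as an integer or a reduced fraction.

1. [C1‖L1]  r_C1² − 484 = 0  ⇒  r_C1 = 22 (r>0 drops 1)
2. [C1‖L2]  r_C1² − 484 = 0  ⇒  r_C1 = 22 (r>0 drops 1)

22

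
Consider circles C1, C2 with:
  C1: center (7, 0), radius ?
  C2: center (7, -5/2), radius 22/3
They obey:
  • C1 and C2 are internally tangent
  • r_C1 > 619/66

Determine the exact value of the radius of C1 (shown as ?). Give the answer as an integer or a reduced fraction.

1. [int C1,C2]  r_C1² − (44/3)r_C1 + 1711/36 = 0  ⇒  r_C1 = 29/6 or 59/6
2. given r_C1 > 619/66: keep 59/6

59/6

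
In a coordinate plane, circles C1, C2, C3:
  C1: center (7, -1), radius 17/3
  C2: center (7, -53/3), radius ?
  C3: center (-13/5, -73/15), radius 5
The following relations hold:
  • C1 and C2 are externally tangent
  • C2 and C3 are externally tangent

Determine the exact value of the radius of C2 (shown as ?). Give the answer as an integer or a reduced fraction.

1. [ext C1·C2]  r_C2² + (34/3)r_C2 − 737/3 = 0  ⇒  r_C2 = 11 (r>0 drops 1)
2. [ext C2·C3]  r_C2² + 10r_C2 − 231 = 0  ⇒  r_C2 = 11 (r>0 drops 1)

11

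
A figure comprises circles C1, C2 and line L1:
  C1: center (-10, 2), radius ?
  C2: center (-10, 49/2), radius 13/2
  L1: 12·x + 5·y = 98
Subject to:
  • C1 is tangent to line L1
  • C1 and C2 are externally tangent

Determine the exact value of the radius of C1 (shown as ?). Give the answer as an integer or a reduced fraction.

1. [C1‖L1]  r_C1² − 256 = 0  ⇒  r_C1 = 16 (r>0 drops 1)
2. [ext C1·C2]  r_C1² + 13r_C1 − 464 = 0  ⇒  r_C1 = 16 (r>0 drops 1)

16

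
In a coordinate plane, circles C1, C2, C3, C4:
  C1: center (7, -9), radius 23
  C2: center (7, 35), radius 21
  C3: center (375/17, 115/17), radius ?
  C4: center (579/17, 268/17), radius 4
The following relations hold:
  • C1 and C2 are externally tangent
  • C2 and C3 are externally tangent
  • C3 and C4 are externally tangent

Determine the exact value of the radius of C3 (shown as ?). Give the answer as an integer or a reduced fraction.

1. [ext C2·C3]  r_C3² + 42r_C3 − 583 = 0  ⇒  r_C3 = 11 (r>0 drops 1)
2. [ext C3·C4]  r_C3² + 8r_C3 − 209 = 0  ⇒  r_C3 = 11 (r>0 drops 1)

11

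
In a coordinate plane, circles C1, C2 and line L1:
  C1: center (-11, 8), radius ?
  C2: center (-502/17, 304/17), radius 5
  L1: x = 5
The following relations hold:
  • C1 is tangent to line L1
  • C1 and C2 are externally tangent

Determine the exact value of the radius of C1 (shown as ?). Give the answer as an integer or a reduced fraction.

16

1. [C1‖L1]  r_C1² − 256 = 0  ⇒  r_C1 = 16 (r>0 drops 1)
2. [ext C1·C2]  r_C1² + 10r_C1 − 416 = 0  ⇒  r_C1 = 16 (r>0 drops 1)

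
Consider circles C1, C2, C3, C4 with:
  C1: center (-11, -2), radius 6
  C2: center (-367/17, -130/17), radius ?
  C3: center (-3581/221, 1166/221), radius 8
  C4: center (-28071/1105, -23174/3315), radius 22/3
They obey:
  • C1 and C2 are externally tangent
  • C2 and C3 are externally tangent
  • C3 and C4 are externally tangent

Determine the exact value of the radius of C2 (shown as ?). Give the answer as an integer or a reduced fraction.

6

1. [ext C1·C2]  r_C2² + 12r_C2 − 108 = 0  ⇒  r_C2 = 6 (r>0 drops 1)
2. [ext C2·C3]  r_C2² + 16r_C2 − 132 = 0  ⇒  r_C2 = 6 (r>0 drops 1)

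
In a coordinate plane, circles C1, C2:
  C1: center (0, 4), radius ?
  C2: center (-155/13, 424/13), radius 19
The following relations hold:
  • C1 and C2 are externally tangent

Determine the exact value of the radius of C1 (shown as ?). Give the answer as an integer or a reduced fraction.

12

1. [ext C1·C2]  r_C1² + 38r_C1 − 600 = 0  ⇒  r_C1 = 12 (r>0 drops 1)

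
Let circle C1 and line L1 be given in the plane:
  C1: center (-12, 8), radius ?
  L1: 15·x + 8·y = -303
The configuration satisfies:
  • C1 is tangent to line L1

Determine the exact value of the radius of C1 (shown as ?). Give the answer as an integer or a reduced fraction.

1. [C1‖L1]  r_C1² − 121 = 0  ⇒  r_C1 = 11 (r>0 drops 1)

11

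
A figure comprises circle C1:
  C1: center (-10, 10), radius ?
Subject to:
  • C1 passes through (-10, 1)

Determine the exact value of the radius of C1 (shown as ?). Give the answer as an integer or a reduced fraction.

9

1. [C1∋P]  r_C1² − 81 = 0  ⇒  r_C1 = 9 (r>0 drops 1)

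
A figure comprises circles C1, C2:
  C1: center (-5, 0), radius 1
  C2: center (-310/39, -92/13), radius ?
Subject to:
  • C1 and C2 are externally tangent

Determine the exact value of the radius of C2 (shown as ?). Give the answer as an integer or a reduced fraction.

20/3

1. [ext C1·C2]  r_C2² + 2r_C2 − 520/9 = 0  ⇒  r_C2 = 20/3 (r>0 drops 1)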